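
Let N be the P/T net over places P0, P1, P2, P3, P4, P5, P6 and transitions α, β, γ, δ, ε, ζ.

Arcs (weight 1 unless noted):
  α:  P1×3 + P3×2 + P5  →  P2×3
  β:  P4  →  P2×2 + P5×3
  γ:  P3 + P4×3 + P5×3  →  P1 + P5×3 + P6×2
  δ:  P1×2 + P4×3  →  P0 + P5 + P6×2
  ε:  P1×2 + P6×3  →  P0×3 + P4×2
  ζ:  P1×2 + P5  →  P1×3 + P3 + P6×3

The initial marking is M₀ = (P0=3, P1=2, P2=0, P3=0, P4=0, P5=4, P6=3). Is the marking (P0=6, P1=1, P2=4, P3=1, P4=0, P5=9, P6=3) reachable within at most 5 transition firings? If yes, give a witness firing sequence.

step 1: fire ζ:  (P0=3, P1=2, P2=0, P3=0, P4=0, P5=4, P6=3) → (P0=3, P1=3, P2=0, P3=1, P4=0, P5=3, P6=6)
step 2: fire ε:  (P0=3, P1=3, P2=0, P3=1, P4=0, P5=3, P6=6) → (P0=6, P1=1, P2=0, P3=1, P4=2, P5=3, P6=3)
step 3: fire β:  (P0=6, P1=1, P2=0, P3=1, P4=2, P5=3, P6=3) → (P0=6, P1=1, P2=2, P3=1, P4=1, P5=6, P6=3)
step 4: fire β:  (P0=6, P1=1, P2=2, P3=1, P4=1, P5=6, P6=3) → (P0=6, P1=1, P2=4, P3=1, P4=0, P5=9, P6=3)

YES — reachable via ⟨ζ, ε, β, β⟩ (4 firings)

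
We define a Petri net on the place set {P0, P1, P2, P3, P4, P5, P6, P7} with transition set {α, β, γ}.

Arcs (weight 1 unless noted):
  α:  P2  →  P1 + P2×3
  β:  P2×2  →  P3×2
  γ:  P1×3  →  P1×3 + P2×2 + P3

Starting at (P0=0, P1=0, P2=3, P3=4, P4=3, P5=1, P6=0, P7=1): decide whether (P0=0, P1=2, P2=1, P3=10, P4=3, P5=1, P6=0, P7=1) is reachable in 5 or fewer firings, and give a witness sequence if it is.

YES — reachable via ⟨α, α, β, β, β⟩ (5 firings)

step 1: fire α:  (P0=0, P1=0, P2=3, P3=4, P4=3, P5=1, P6=0, P7=1) → (P0=0, P1=1, P2=5, P3=4, P4=3, P5=1, P6=0, P7=1)
step 2: fire α:  (P0=0, P1=1, P2=5, P3=4, P4=3, P5=1, P6=0, P7=1) → (P0=0, P1=2, P2=7, P3=4, P4=3, P5=1, P6=0, P7=1)
step 3: fire β:  (P0=0, P1=2, P2=7, P3=4, P4=3, P5=1, P6=0, P7=1) → (P0=0, P1=2, P2=5, P3=6, P4=3, P5=1, P6=0, P7=1)
step 4: fire β:  (P0=0, P1=2, P2=5, P3=6, P4=3, P5=1, P6=0, P7=1) → (P0=0, P1=2, P2=3, P3=8, P4=3, P5=1, P6=0, P7=1)
step 5: fire β:  (P0=0, P1=2, P2=3, P3=8, P4=3, P5=1, P6=0, P7=1) → (P0=0, P1=2, P2=1, P3=10, P4=3, P5=1, P6=0, P7=1)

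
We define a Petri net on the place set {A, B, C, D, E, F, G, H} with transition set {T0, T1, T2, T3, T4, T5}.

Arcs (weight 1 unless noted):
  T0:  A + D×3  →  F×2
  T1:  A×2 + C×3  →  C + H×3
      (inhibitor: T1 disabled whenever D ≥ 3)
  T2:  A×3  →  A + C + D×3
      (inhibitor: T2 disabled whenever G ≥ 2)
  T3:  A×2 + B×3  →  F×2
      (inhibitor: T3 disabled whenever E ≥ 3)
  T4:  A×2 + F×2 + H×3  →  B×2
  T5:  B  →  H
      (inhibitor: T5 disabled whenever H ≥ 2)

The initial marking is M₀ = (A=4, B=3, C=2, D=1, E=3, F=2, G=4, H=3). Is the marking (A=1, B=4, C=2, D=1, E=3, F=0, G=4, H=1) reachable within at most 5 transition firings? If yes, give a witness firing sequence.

depth 0: 1 marking
depth 1: 2 markings reached so far
depth 2: 3 markings reached so far
depth 3: 4 markings reached so far
depth 4: 4 markings reached so far
(frontier empty at depth 4; search complete)
target is not among the 4 markings reachable within 5 steps

NO — not reachable within 5 firings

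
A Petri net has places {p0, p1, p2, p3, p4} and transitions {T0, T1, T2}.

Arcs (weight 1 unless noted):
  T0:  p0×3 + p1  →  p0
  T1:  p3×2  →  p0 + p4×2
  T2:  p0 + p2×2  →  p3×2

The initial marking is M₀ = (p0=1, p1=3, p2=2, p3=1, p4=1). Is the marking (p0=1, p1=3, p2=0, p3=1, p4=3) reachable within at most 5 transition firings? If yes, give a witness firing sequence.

step 1: fire T2:  (p0=1, p1=3, p2=2, p3=1, p4=1) → (p0=0, p1=3, p2=0, p3=3, p4=1)
step 2: fire T1:  (p0=0, p1=3, p2=0, p3=3, p4=1) → (p0=1, p1=3, p2=0, p3=1, p4=3)

YES — reachable via ⟨T2, T1⟩ (2 firings)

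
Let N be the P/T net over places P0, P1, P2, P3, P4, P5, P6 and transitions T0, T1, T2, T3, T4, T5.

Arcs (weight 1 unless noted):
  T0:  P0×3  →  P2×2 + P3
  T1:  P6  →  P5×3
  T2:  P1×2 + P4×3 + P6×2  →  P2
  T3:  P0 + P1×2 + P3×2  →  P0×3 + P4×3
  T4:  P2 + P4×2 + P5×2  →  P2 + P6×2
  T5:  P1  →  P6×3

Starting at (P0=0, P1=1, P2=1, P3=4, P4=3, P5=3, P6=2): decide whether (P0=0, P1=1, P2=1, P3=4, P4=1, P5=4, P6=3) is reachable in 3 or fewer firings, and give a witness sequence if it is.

step 1: fire T1:  (P0=0, P1=1, P2=1, P3=4, P4=3, P5=3, P6=2) → (P0=0, P1=1, P2=1, P3=4, P4=3, P5=6, P6=1)
step 2: fire T4:  (P0=0, P1=1, P2=1, P3=4, P4=3, P5=6, P6=1) → (P0=0, P1=1, P2=1, P3=4, P4=1, P5=4, P6=3)

YES — reachable via ⟨T1, T4⟩ (2 firings)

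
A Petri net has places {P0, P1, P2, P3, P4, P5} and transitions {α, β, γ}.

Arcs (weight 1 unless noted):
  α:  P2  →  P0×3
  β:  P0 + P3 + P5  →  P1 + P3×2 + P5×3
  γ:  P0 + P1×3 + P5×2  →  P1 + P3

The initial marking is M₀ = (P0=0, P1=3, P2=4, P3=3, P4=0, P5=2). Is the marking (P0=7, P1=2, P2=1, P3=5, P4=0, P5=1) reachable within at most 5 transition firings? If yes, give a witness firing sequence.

NO — not reachable within 5 firings

depth 0: 1 marking
depth 1: 2 markings reached so far
depth 2: 5 markings reached so far
depth 3: 10 markings reached so far
depth 4: 17 markings reached so far
depth 5: 23 markings reached so far
target is not among the 23 markings reachable within 5 steps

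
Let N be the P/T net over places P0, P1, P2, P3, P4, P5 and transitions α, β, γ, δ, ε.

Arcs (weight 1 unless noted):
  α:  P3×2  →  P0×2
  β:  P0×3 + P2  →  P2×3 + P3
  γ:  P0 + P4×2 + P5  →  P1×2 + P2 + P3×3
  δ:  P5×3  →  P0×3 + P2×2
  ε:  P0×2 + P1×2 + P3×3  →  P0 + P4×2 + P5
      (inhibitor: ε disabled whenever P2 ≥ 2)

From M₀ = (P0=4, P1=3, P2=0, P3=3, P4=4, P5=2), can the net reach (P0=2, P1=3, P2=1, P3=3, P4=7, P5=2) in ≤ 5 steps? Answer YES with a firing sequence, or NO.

depth 0: 1 marking
depth 1: 4 markings reached so far
depth 2: 9 markings reached so far
depth 3: 16 markings reached so far
depth 4: 26 markings reached so far
depth 5: 37 markings reached so far
target is not among the 37 markings reachable within 5 steps

NO — not reachable within 5 firings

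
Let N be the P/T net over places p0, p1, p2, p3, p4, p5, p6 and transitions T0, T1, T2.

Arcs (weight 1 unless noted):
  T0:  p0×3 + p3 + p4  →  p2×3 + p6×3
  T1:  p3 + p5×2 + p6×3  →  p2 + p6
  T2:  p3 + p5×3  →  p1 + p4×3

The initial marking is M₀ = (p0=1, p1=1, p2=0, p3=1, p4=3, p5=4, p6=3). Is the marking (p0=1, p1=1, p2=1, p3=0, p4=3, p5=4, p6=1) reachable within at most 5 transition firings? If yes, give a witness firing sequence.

NO — not reachable within 5 firings

depth 0: 1 marking
depth 1: 3 markings reached so far
depth 2: 3 markings reached so far
(frontier empty at depth 2; search complete)
target is not among the 3 markings reachable within 5 steps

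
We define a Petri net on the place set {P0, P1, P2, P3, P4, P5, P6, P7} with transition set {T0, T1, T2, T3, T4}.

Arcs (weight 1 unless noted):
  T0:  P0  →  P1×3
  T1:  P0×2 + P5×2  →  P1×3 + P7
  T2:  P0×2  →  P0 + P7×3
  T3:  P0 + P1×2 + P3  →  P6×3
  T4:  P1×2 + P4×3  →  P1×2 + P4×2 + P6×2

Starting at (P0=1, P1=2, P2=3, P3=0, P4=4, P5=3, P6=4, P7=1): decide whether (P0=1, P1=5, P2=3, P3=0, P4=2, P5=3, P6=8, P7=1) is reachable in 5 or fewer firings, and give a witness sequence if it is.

NO — not reachable within 5 firings

depth 0: 1 marking
depth 1: 3 markings reached so far
depth 2: 5 markings reached so far
depth 3: 6 markings reached so far
depth 4: 6 markings reached so far
(frontier empty at depth 4; search complete)
target is not among the 6 markings reachable within 5 steps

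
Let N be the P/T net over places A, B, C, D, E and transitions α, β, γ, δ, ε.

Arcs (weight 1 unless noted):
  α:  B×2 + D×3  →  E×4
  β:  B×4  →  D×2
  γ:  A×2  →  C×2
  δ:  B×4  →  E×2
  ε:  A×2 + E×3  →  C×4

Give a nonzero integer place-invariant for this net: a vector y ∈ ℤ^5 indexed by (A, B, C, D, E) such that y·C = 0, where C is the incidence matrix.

Incidence matrix C (rows=places, cols=transitions):
        α    β    γ    δ    ε
    A   0    0   -2    0   -2
    B  -2   -4    0   -4    0
    C   0    0    2    0    4
    D  -3    2    0    0    0
    E   4    0    0    2   -3

Candidate y = [3, 1, 3, 2, 2]; check y·C column-wise:
  col α: 3·0 + 1·-2 + 3·0 + 2·-3 + 2·4 = 0
  col β: 3·0 + 1·-4 + 3·0 + 2·2 + 2·0 = 0
  col γ: 3·-2 + 1·0 + 3·2 + 2·0 + 2·0 = 0
  col δ: 3·0 + 1·-4 + 3·0 + 2·0 + 2·2 = 0
  col ε: 3·-2 + 1·0 + 3·4 + 2·0 + 2·-3 = 0

y = (A:3, B:1, C:3, D:2, E:2)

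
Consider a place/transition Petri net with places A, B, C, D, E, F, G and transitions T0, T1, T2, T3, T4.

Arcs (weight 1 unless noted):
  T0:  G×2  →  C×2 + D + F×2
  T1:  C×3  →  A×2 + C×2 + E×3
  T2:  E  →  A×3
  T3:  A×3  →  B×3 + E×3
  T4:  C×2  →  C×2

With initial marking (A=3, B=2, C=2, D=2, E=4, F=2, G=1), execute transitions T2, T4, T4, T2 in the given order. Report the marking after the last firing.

(A=9, B=2, C=2, D=2, E=2, F=2, G=1)

step 1: fire T2:  (A=3, B=2, C=2, D=2, E=4, F=2, G=1) → (A=6, B=2, C=2, D=2, E=3, F=2, G=1)
step 2: fire T4:  (A=6, B=2, C=2, D=2, E=3, F=2, G=1) → (A=6, B=2, C=2, D=2, E=3, F=2, G=1)
step 3: fire T4:  (A=6, B=2, C=2, D=2, E=3, F=2, G=1) → (A=6, B=2, C=2, D=2, E=3, F=2, G=1)
step 4: fire T2:  (A=6, B=2, C=2, D=2, E=3, F=2, G=1) → (A=9, B=2, C=2, D=2, E=2, F=2, G=1)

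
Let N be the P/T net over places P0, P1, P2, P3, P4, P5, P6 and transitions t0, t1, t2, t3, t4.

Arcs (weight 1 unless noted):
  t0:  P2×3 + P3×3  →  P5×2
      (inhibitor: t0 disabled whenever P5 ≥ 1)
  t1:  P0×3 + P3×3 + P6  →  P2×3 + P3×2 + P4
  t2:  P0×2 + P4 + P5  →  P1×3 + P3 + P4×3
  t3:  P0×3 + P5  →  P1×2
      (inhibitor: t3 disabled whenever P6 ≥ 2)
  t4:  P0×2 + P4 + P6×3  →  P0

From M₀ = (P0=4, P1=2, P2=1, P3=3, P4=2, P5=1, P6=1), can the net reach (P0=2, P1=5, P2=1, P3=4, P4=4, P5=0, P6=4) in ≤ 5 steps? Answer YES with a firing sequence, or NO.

depth 0: 1 marking
depth 1: 4 markings reached so far
depth 2: 4 markings reached so far
(frontier empty at depth 2; search complete)
target is not among the 4 markings reachable within 5 steps

NO — not reachable within 5 firings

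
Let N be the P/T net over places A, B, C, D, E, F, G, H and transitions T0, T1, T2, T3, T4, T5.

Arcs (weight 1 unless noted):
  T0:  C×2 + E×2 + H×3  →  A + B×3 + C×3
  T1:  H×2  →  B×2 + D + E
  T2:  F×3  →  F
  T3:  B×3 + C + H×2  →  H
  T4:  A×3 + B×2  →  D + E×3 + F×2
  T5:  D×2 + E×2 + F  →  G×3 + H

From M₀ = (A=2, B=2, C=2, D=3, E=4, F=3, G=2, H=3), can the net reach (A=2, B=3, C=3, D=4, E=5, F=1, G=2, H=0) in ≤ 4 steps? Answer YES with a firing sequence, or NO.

depth 0: 1 marking
depth 1: 5 markings reached so far
depth 2: 11 markings reached so far
depth 3: 18 markings reached so far
depth 4: 25 markings reached so far
target is not among the 25 markings reachable within 4 steps

NO — not reachable within 4 firings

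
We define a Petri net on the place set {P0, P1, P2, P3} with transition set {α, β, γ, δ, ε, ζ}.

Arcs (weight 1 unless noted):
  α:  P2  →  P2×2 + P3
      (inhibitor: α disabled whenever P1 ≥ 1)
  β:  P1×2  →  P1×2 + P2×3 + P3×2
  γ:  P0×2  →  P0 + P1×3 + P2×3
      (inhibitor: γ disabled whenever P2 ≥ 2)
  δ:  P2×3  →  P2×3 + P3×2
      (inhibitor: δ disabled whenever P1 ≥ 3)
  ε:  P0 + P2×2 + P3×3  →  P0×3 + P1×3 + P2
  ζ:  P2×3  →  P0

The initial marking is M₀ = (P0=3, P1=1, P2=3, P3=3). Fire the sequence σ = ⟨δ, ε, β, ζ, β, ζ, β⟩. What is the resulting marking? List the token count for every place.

step 1: fire δ:  (P0=3, P1=1, P2=3, P3=3) → (P0=3, P1=1, P2=3, P3=5)
step 2: fire ε:  (P0=3, P1=1, P2=3, P3=5) → (P0=5, P1=4, P2=2, P3=2)
step 3: fire β:  (P0=5, P1=4, P2=2, P3=2) → (P0=5, P1=4, P2=5, P3=4)
step 4: fire ζ:  (P0=5, P1=4, P2=5, P3=4) → (P0=6, P1=4, P2=2, P3=4)
step 5: fire β:  (P0=6, P1=4, P2=2, P3=4) → (P0=6, P1=4, P2=5, P3=6)
step 6: fire ζ:  (P0=6, P1=4, P2=5, P3=6) → (P0=7, P1=4, P2=2, P3=6)
step 7: fire β:  (P0=7, P1=4, P2=2, P3=6) → (P0=7, P1=4, P2=5, P3=8)

(P0=7, P1=4, P2=5, P3=8)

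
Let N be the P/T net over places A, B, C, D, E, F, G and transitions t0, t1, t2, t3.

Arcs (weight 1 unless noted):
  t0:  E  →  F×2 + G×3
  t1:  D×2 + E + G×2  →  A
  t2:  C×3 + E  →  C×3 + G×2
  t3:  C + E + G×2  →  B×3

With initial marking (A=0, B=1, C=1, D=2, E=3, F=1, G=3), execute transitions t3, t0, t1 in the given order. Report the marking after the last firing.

step 1: fire t3:  (A=0, B=1, C=1, D=2, E=3, F=1, G=3) → (A=0, B=4, C=0, D=2, E=2, F=1, G=1)
step 2: fire t0:  (A=0, B=4, C=0, D=2, E=2, F=1, G=1) → (A=0, B=4, C=0, D=2, E=1, F=3, G=4)
step 3: fire t1:  (A=0, B=4, C=0, D=2, E=1, F=3, G=4) → (A=1, B=4, C=0, D=0, E=0, F=3, G=2)

(A=1, B=4, C=0, D=0, E=0, F=3, G=2)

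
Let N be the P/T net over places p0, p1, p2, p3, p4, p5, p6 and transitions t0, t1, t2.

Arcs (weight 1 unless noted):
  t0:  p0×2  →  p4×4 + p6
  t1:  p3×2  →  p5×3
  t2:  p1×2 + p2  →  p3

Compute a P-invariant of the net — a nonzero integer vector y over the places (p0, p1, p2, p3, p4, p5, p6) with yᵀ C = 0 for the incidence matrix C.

y = (p0:0, p1:1, p2:-2, p3:0, p4:0, p5:0, p6:0)

Incidence matrix C (rows=places, cols=transitions):
       t0   t1   t2
   p0  -2    0    0
   p1   0    0   -2
   p2   0    0   -1
   p3   0   -2    1
   p4   4    0    0
   p5   0    3    0
   p6   1    0    0

Candidate y = [0, 1, -2, 0, 0, 0, 0]; check y·C column-wise:
  col t0: 0·-2 + 1·0 + -2·0 + 0·4 + 0·1 = 0
  col t1: 1·0 + -2·0 + 0·-2 + 0·3 = 0
  col t2: 1·-2 + -2·-1 + 0·1 = 0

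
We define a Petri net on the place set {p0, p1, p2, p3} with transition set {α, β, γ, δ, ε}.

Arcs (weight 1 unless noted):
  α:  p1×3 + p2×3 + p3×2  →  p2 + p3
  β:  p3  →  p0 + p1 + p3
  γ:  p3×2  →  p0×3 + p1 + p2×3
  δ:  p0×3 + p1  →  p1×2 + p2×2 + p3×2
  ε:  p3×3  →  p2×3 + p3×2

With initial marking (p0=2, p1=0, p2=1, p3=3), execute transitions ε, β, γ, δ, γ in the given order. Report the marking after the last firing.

(p0=6, p1=4, p2=12, p3=0)

step 1: fire ε:  (p0=2, p1=0, p2=1, p3=3) → (p0=2, p1=0, p2=4, p3=2)
step 2: fire β:  (p0=2, p1=0, p2=4, p3=2) → (p0=3, p1=1, p2=4, p3=2)
step 3: fire γ:  (p0=3, p1=1, p2=4, p3=2) → (p0=6, p1=2, p2=7, p3=0)
step 4: fire δ:  (p0=6, p1=2, p2=7, p3=0) → (p0=3, p1=3, p2=9, p3=2)
step 5: fire γ:  (p0=3, p1=3, p2=9, p3=2) → (p0=6, p1=4, p2=12, p3=0)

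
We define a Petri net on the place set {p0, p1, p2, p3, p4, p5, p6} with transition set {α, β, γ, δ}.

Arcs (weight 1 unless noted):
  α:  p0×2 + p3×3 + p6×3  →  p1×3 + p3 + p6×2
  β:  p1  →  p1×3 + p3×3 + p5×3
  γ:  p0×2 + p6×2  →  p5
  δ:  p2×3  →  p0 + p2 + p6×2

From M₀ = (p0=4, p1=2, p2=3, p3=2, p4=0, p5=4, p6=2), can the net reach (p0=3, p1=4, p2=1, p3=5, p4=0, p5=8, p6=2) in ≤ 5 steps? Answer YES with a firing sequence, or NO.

step 1: fire β:  (p0=4, p1=2, p2=3, p3=2, p4=0, p5=4, p6=2) → (p0=4, p1=4, p2=3, p3=5, p4=0, p5=7, p6=2)
step 2: fire γ:  (p0=4, p1=4, p2=3, p3=5, p4=0, p5=7, p6=2) → (p0=2, p1=4, p2=3, p3=5, p4=0, p5=8, p6=0)
step 3: fire δ:  (p0=2, p1=4, p2=3, p3=5, p4=0, p5=8, p6=0) → (p0=3, p1=4, p2=1, p3=5, p4=0, p5=8, p6=2)

YES — reachable via ⟨β, γ, δ⟩ (3 firings)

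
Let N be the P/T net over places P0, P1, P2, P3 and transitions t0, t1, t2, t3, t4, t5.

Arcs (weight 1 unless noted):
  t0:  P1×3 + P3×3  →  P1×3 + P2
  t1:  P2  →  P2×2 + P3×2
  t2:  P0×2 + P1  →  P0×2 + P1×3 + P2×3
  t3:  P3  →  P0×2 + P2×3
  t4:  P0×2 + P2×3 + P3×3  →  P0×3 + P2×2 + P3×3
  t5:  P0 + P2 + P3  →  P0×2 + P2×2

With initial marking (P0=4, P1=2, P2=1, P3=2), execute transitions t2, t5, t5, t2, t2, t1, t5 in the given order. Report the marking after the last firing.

step 1: fire t2:  (P0=4, P1=2, P2=1, P3=2) → (P0=4, P1=4, P2=4, P3=2)
step 2: fire t5:  (P0=4, P1=4, P2=4, P3=2) → (P0=5, P1=4, P2=5, P3=1)
step 3: fire t5:  (P0=5, P1=4, P2=5, P3=1) → (P0=6, P1=4, P2=6, P3=0)
step 4: fire t2:  (P0=6, P1=4, P2=6, P3=0) → (P0=6, P1=6, P2=9, P3=0)
step 5: fire t2:  (P0=6, P1=6, P2=9, P3=0) → (P0=6, P1=8, P2=12, P3=0)
step 6: fire t1:  (P0=6, P1=8, P2=12, P3=0) → (P0=6, P1=8, P2=13, P3=2)
step 7: fire t5:  (P0=6, P1=8, P2=13, P3=2) → (P0=7, P1=8, P2=14, P3=1)

(P0=7, P1=8, P2=14, P3=1)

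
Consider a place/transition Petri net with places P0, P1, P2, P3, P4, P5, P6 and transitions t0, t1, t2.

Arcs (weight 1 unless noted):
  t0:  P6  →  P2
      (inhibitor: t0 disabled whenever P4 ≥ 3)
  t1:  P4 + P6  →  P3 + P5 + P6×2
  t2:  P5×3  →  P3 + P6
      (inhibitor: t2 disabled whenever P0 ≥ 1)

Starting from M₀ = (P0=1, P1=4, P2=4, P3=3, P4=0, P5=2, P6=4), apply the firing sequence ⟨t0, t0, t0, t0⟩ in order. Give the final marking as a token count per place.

step 1: fire t0:  (P0=1, P1=4, P2=4, P3=3, P4=0, P5=2, P6=4) → (P0=1, P1=4, P2=5, P3=3, P4=0, P5=2, P6=3)
step 2: fire t0:  (P0=1, P1=4, P2=5, P3=3, P4=0, P5=2, P6=3) → (P0=1, P1=4, P2=6, P3=3, P4=0, P5=2, P6=2)
step 3: fire t0:  (P0=1, P1=4, P2=6, P3=3, P4=0, P5=2, P6=2) → (P0=1, P1=4, P2=7, P3=3, P4=0, P5=2, P6=1)
step 4: fire t0:  (P0=1, P1=4, P2=7, P3=3, P4=0, P5=2, P6=1) → (P0=1, P1=4, P2=8, P3=3, P4=0, P5=2, P6=0)

(P0=1, P1=4, P2=8, P3=3, P4=0, P5=2, P6=0)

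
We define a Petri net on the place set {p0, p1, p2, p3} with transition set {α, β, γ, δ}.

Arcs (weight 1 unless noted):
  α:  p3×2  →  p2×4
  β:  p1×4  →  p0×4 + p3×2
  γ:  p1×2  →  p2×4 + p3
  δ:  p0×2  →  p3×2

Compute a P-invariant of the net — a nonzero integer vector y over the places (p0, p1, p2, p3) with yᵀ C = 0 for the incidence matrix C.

y = (p0:2, p1:3, p2:1, p3:2)

Incidence matrix C (rows=places, cols=transitions):
        α    β    γ    δ
   p0   0    4    0   -2
   p1   0   -4   -2    0
   p2   4    0    4    0
   p3  -2    2    1    2

Candidate y = [2, 3, 1, 2]; check y·C column-wise:
  col α: 2·0 + 3·0 + 1·4 + 2·-2 = 0
  col β: 2·4 + 3·-4 + 1·0 + 2·2 = 0
  col γ: 2·0 + 3·-2 + 1·4 + 2·1 = 0
  col δ: 2·-2 + 3·0 + 1·0 + 2·2 = 0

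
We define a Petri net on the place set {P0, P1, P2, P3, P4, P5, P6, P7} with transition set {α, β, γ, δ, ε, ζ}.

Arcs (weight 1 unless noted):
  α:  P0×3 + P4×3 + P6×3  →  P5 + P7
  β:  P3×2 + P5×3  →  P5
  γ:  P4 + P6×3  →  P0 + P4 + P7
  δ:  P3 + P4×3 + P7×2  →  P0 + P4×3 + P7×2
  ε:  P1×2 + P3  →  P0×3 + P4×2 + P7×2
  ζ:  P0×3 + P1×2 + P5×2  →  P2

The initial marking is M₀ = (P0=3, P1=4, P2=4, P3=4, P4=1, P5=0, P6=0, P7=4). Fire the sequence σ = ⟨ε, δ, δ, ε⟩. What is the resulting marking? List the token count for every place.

step 1: fire ε:  (P0=3, P1=4, P2=4, P3=4, P4=1, P5=0, P6=0, P7=4) → (P0=6, P1=2, P2=4, P3=3, P4=3, P5=0, P6=0, P7=6)
step 2: fire δ:  (P0=6, P1=2, P2=4, P3=3, P4=3, P5=0, P6=0, P7=6) → (P0=7, P1=2, P2=4, P3=2, P4=3, P5=0, P6=0, P7=6)
step 3: fire δ:  (P0=7, P1=2, P2=4, P3=2, P4=3, P5=0, P6=0, P7=6) → (P0=8, P1=2, P2=4, P3=1, P4=3, P5=0, P6=0, P7=6)
step 4: fire ε:  (P0=8, P1=2, P2=4, P3=1, P4=3, P5=0, P6=0, P7=6) → (P0=11, P1=0, P2=4, P3=0, P4=5, P5=0, P6=0, P7=8)

(P0=11, P1=0, P2=4, P3=0, P4=5, P5=0, P6=0, P7=8)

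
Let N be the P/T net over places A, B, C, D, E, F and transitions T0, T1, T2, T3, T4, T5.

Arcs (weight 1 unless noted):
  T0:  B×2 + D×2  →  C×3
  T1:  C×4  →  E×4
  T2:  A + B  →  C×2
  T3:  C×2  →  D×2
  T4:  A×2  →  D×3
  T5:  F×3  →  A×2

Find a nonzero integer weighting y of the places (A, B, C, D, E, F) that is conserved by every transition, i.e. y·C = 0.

Incidence matrix C (rows=places, cols=transitions):
       T0   T1   T2   T3   T4   T5
    A   0    0   -1    0   -2    2
    B  -2    0   -1    0    0    0
    C   3   -4    2   -2    0    0
    D  -2    0    0    2    3    0
    E   0    4    0    0    0    0
    F   0    0    0    0    0   -3

Candidate y = [3, 1, 2, 2, 2, 2]; check y·C column-wise:
  col T0: 3·0 + 1·-2 + 2·3 + 2·-2 + 2·0 + 2·0 = 0
  col T1: 3·0 + 1·0 + 2·-4 + 2·0 + 2·4 + 2·0 = 0
  col T2: 3·-1 + 1·-1 + 2·2 + 2·0 + 2·0 + 2·0 = 0
  col T3: 3·0 + 1·0 + 2·-2 + 2·2 + 2·0 + 2·0 = 0
  col T4: 3·-2 + 1·0 + 2·0 + 2·3 + 2·0 + 2·0 = 0
  col T5: 3·2 + 1·0 + 2·0 + 2·0 + 2·0 + 2·-3 = 0

y = (A:3, B:1, C:2, D:2, E:2, F:2)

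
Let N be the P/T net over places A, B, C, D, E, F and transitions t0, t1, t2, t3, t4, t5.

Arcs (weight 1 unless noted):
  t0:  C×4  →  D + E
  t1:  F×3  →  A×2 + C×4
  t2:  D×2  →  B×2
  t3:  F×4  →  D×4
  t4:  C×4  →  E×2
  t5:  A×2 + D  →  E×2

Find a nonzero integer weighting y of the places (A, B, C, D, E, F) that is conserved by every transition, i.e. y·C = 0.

y = (A:1, B:2, C:1, D:2, E:2, F:2)

Incidence matrix C (rows=places, cols=transitions):
       t0   t1   t2   t3   t4   t5
    A   0    2    0    0    0   -2
    B   0    0    2    0    0    0
    C  -4    4    0    0   -4    0
    D   1    0   -2    4    0   -1
    E   1    0    0    0    2    2
    F   0   -3    0   -4    0    0

Candidate y = [1, 2, 1, 2, 2, 2]; check y·C column-wise:
  col t0: 1·0 + 2·0 + 1·-4 + 2·1 + 2·1 + 2·0 = 0
  col t1: 1·2 + 2·0 + 1·4 + 2·0 + 2·0 + 2·-3 = 0
  col t2: 1·0 + 2·2 + 1·0 + 2·-2 + 2·0 + 2·0 = 0
  col t3: 1·0 + 2·0 + 1·0 + 2·4 + 2·0 + 2·-4 = 0
  col t4: 1·0 + 2·0 + 1·-4 + 2·0 + 2·2 + 2·0 = 0
  col t5: 1·-2 + 2·0 + 1·0 + 2·-1 + 2·2 + 2·0 = 0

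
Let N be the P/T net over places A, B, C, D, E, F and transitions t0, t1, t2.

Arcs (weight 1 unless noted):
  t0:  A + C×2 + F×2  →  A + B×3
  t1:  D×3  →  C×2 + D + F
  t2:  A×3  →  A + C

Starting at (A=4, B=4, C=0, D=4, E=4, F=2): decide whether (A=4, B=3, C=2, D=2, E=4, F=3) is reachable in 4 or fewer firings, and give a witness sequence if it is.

NO — not reachable within 4 firings

depth 0: 1 marking
depth 1: 3 markings reached so far
depth 2: 5 markings reached so far
depth 3: 6 markings reached so far
depth 4: 6 markings reached so far
(frontier empty at depth 4; search complete)
target is not among the 6 markings reachable within 4 steps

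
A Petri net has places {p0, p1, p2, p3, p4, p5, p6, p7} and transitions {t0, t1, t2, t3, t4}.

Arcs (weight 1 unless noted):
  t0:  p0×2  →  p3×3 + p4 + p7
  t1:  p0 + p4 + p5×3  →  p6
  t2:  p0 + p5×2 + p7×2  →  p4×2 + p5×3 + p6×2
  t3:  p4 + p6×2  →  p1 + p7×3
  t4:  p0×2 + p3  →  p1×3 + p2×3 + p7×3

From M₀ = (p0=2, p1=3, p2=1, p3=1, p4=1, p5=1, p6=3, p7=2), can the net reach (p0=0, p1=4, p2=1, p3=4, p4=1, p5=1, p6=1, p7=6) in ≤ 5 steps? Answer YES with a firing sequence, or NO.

step 1: fire t0:  (p0=2, p1=3, p2=1, p3=1, p4=1, p5=1, p6=3, p7=2) → (p0=0, p1=3, p2=1, p3=4, p4=2, p5=1, p6=3, p7=3)
step 2: fire t3:  (p0=0, p1=3, p2=1, p3=4, p4=2, p5=1, p6=3, p7=3) → (p0=0, p1=4, p2=1, p3=4, p4=1, p5=1, p6=1, p7=6)

YES — reachable via ⟨t0, t3⟩ (2 firings)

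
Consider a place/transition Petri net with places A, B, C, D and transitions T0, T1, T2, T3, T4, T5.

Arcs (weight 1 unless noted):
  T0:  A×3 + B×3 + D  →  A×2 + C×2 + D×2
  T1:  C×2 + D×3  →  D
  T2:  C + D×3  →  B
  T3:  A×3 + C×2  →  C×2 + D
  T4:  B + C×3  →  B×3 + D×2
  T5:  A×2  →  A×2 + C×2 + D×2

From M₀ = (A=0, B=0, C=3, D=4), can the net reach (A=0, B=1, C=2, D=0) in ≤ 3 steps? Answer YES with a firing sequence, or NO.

NO — not reachable within 3 firings

depth 0: 1 marking
depth 1: 3 markings reached so far
depth 2: 3 markings reached so far
(frontier empty at depth 2; search complete)
target is not among the 3 markings reachable within 3 steps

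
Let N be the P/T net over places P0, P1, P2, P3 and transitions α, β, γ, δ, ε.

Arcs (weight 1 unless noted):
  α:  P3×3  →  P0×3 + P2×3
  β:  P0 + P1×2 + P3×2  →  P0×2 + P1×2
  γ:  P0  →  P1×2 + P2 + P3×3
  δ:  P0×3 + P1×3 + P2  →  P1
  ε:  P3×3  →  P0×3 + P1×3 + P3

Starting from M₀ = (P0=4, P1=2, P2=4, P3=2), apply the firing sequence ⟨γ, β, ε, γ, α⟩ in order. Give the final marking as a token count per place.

step 1: fire γ:  (P0=4, P1=2, P2=4, P3=2) → (P0=3, P1=4, P2=5, P3=5)
step 2: fire β:  (P0=3, P1=4, P2=5, P3=5) → (P0=4, P1=4, P2=5, P3=3)
step 3: fire ε:  (P0=4, P1=4, P2=5, P3=3) → (P0=7, P1=7, P2=5, P3=1)
step 4: fire γ:  (P0=7, P1=7, P2=5, P3=1) → (P0=6, P1=9, P2=6, P3=4)
step 5: fire α:  (P0=6, P1=9, P2=6, P3=4) → (P0=9, P1=9, P2=9, P3=1)

(P0=9, P1=9, P2=9, P3=1)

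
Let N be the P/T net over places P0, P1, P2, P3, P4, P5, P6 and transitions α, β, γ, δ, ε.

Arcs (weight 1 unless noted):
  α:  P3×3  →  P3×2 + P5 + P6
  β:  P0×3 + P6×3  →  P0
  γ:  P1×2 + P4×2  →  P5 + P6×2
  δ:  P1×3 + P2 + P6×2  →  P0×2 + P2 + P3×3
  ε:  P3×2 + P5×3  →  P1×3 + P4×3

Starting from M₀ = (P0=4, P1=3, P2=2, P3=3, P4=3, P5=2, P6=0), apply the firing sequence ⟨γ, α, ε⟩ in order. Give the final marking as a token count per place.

step 1: fire γ:  (P0=4, P1=3, P2=2, P3=3, P4=3, P5=2, P6=0) → (P0=4, P1=1, P2=2, P3=3, P4=1, P5=3, P6=2)
step 2: fire α:  (P0=4, P1=1, P2=2, P3=3, P4=1, P5=3, P6=2) → (P0=4, P1=1, P2=2, P3=2, P4=1, P5=4, P6=3)
step 3: fire ε:  (P0=4, P1=1, P2=2, P3=2, P4=1, P5=4, P6=3) → (P0=4, P1=4, P2=2, P3=0, P4=4, P5=1, P6=3)

(P0=4, P1=4, P2=2, P3=0, P4=4, P5=1, P6=3)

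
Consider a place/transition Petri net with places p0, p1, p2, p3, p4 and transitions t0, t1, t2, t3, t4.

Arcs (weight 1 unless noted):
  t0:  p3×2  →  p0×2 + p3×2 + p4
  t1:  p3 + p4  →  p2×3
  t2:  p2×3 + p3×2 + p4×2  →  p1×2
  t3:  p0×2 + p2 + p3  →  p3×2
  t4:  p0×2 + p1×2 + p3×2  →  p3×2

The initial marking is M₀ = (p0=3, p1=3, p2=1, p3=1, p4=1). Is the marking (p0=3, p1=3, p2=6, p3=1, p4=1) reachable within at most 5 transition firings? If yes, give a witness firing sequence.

depth 0: 1 marking
depth 1: 3 markings reached so far
depth 2: 5 markings reached so far
depth 3: 8 markings reached so far
depth 4: 14 markings reached so far
depth 5: 22 markings reached so far
target is not among the 22 markings reachable within 5 steps

NO — not reachable within 5 firings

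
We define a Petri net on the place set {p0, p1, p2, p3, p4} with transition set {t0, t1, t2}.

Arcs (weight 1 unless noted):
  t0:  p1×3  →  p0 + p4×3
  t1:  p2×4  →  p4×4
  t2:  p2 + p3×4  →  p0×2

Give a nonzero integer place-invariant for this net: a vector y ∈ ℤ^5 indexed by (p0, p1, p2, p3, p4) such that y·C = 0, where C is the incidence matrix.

y = (p0:6, p1:2, p2:0, p3:3, p4:0)

Incidence matrix C (rows=places, cols=transitions):
       t0   t1   t2
   p0   1    0    2
   p1  -3    0    0
   p2   0   -4   -1
   p3   0    0   -4
   p4   3    4    0

Candidate y = [6, 2, 0, 3, 0]; check y·C column-wise:
  col t0: 6·1 + 2·-3 + 3·0 + 0·3 = 0
  col t1: 6·0 + 2·0 + 0·-4 + 3·0 + 0·4 = 0
  col t2: 6·2 + 2·0 + 0·-1 + 3·-4 = 0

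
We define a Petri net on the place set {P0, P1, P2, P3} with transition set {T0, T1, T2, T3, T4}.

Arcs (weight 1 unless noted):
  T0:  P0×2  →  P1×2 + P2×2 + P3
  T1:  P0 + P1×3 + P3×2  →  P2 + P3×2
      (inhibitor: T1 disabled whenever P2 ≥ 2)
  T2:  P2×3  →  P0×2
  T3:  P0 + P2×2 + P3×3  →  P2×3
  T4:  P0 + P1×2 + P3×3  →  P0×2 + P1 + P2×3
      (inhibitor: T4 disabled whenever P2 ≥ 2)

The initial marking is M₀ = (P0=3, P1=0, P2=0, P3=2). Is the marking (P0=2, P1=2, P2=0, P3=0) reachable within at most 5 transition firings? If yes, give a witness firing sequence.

YES — reachable via ⟨T0, T3, T2⟩ (3 firings)

step 1: fire T0:  (P0=3, P1=0, P2=0, P3=2) → (P0=1, P1=2, P2=2, P3=3)
step 2: fire T3:  (P0=1, P1=2, P2=2, P3=3) → (P0=0, P1=2, P2=3, P3=0)
step 3: fire T2:  (P0=0, P1=2, P2=3, P3=0) → (P0=2, P1=2, P2=0, P3=0)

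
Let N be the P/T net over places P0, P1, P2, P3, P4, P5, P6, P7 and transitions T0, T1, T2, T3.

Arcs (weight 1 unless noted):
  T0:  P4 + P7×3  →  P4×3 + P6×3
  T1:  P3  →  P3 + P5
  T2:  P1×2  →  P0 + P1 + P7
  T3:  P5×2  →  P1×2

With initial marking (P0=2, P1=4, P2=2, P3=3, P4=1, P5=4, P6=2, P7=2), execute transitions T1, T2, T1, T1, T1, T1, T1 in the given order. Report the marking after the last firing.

step 1: fire T1:  (P0=2, P1=4, P2=2, P3=3, P4=1, P5=4, P6=2, P7=2) → (P0=2, P1=4, P2=2, P3=3, P4=1, P5=5, P6=2, P7=2)
step 2: fire T2:  (P0=2, P1=4, P2=2, P3=3, P4=1, P5=5, P6=2, P7=2) → (P0=3, P1=3, P2=2, P3=3, P4=1, P5=5, P6=2, P7=3)
step 3: fire T1:  (P0=3, P1=3, P2=2, P3=3, P4=1, P5=5, P6=2, P7=3) → (P0=3, P1=3, P2=2, P3=3, P4=1, P5=6, P6=2, P7=3)
step 4: fire T1:  (P0=3, P1=3, P2=2, P3=3, P4=1, P5=6, P6=2, P7=3) → (P0=3, P1=3, P2=2, P3=3, P4=1, P5=7, P6=2, P7=3)
step 5: fire T1:  (P0=3, P1=3, P2=2, P3=3, P4=1, P5=7, P6=2, P7=3) → (P0=3, P1=3, P2=2, P3=3, P4=1, P5=8, P6=2, P7=3)
step 6: fire T1:  (P0=3, P1=3, P2=2, P3=3, P4=1, P5=8, P6=2, P7=3) → (P0=3, P1=3, P2=2, P3=3, P4=1, P5=9, P6=2, P7=3)
step 7: fire T1:  (P0=3, P1=3, P2=2, P3=3, P4=1, P5=9, P6=2, P7=3) → (P0=3, P1=3, P2=2, P3=3, P4=1, P5=10, P6=2, P7=3)

(P0=3, P1=3, P2=2, P3=3, P4=1, P5=10, P6=2, P7=3)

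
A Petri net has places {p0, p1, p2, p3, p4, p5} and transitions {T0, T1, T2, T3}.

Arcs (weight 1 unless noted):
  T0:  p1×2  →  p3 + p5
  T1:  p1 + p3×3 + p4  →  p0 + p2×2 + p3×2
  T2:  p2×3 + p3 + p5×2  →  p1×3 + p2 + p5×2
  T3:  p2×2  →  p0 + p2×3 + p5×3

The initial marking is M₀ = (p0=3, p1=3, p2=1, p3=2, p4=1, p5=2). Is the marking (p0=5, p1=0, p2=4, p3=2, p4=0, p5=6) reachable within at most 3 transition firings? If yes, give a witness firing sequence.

step 1: fire T0:  (p0=3, p1=3, p2=1, p3=2, p4=1, p5=2) → (p0=3, p1=1, p2=1, p3=3, p4=1, p5=3)
step 2: fire T1:  (p0=3, p1=1, p2=1, p3=3, p4=1, p5=3) → (p0=4, p1=0, p2=3, p3=2, p4=0, p5=3)
step 3: fire T3:  (p0=4, p1=0, p2=3, p3=2, p4=0, p5=3) → (p0=5, p1=0, p2=4, p3=2, p4=0, p5=6)

YES — reachable via ⟨T0, T1, T3⟩ (3 firings)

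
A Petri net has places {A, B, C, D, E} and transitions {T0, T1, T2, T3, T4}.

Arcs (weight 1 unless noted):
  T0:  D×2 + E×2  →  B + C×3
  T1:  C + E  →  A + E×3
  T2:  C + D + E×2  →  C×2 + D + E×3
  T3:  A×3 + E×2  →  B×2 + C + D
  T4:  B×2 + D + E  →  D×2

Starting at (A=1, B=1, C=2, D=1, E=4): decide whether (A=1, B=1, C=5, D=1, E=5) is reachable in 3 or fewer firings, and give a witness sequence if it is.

depth 0: 1 marking
depth 1: 3 markings reached so far
depth 2: 6 markings reached so far
depth 3: 10 markings reached so far
target is not among the 10 markings reachable within 3 steps

NO — not reachable within 3 firings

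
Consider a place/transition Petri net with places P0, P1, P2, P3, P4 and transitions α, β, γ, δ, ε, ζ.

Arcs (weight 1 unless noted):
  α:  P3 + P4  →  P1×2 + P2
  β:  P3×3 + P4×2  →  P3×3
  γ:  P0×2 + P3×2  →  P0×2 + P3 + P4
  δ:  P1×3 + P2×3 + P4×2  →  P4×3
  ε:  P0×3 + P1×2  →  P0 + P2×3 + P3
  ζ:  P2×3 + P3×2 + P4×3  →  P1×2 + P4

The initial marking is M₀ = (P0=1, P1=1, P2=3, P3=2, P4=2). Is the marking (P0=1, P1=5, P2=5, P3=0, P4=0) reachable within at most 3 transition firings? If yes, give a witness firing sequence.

step 1: fire α:  (P0=1, P1=1, P2=3, P3=2, P4=2) → (P0=1, P1=3, P2=4, P3=1, P4=1)
step 2: fire α:  (P0=1, P1=3, P2=4, P3=1, P4=1) → (P0=1, P1=5, P2=5, P3=0, P4=0)

YES — reachable via ⟨α, α⟩ (2 firings)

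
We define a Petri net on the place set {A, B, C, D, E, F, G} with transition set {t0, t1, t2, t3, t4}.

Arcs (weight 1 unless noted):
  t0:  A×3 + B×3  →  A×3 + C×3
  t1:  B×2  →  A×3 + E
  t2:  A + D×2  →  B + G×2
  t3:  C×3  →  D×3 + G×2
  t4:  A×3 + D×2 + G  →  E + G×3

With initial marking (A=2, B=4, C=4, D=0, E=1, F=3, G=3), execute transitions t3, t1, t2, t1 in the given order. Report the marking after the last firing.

(A=7, B=1, C=1, D=1, E=3, F=3, G=7)

step 1: fire t3:  (A=2, B=4, C=4, D=0, E=1, F=3, G=3) → (A=2, B=4, C=1, D=3, E=1, F=3, G=5)
step 2: fire t1:  (A=2, B=4, C=1, D=3, E=1, F=3, G=5) → (A=5, B=2, C=1, D=3, E=2, F=3, G=5)
step 3: fire t2:  (A=5, B=2, C=1, D=3, E=2, F=3, G=5) → (A=4, B=3, C=1, D=1, E=2, F=3, G=7)
step 4: fire t1:  (A=4, B=3, C=1, D=1, E=2, F=3, G=7) → (A=7, B=1, C=1, D=1, E=3, F=3, G=7)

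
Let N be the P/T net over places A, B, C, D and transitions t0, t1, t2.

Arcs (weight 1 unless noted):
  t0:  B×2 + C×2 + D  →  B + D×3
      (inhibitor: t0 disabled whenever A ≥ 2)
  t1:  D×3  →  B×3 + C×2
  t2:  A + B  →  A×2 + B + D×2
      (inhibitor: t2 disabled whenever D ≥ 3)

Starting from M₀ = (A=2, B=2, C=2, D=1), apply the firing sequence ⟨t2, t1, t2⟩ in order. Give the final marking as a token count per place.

(A=4, B=5, C=4, D=2)

step 1: fire t2:  (A=2, B=2, C=2, D=1) → (A=3, B=2, C=2, D=3)
step 2: fire t1:  (A=3, B=2, C=2, D=3) → (A=3, B=5, C=4, D=0)
step 3: fire t2:  (A=3, B=5, C=4, D=0) → (A=4, B=5, C=4, D=2)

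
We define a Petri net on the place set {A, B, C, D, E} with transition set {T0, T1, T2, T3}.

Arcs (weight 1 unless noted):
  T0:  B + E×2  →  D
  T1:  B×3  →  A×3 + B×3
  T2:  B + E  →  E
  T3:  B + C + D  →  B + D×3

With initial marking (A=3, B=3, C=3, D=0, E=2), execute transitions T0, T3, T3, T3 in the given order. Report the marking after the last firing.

(A=3, B=2, C=0, D=7, E=0)

step 1: fire T0:  (A=3, B=3, C=3, D=0, E=2) → (A=3, B=2, C=3, D=1, E=0)
step 2: fire T3:  (A=3, B=2, C=3, D=1, E=0) → (A=3, B=2, C=2, D=3, E=0)
step 3: fire T3:  (A=3, B=2, C=2, D=3, E=0) → (A=3, B=2, C=1, D=5, E=0)
step 4: fire T3:  (A=3, B=2, C=1, D=5, E=0) → (A=3, B=2, C=0, D=7, E=0)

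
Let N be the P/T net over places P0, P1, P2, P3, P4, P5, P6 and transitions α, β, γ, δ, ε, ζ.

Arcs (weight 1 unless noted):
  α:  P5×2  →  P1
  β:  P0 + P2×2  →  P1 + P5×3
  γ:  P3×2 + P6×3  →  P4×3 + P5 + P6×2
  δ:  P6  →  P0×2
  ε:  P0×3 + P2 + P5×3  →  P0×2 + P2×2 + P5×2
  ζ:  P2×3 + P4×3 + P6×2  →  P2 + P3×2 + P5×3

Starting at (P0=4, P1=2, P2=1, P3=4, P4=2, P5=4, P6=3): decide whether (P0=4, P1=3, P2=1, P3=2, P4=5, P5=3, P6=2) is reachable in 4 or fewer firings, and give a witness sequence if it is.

YES — reachable via ⟨α, γ⟩ (2 firings)

step 1: fire α:  (P0=4, P1=2, P2=1, P3=4, P4=2, P5=4, P6=3) → (P0=4, P1=3, P2=1, P3=4, P4=2, P5=2, P6=3)
step 2: fire γ:  (P0=4, P1=3, P2=1, P3=4, P4=2, P5=2, P6=3) → (P0=4, P1=3, P2=1, P3=2, P4=5, P5=3, P6=2)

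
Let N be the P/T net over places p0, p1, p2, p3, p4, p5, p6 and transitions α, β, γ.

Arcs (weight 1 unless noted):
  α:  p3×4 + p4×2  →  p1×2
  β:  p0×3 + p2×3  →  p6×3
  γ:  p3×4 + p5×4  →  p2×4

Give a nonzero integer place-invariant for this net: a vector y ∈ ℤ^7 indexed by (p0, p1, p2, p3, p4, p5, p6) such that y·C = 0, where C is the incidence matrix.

y = (p0:1, p1:-2, p2:-1, p3:-1, p4:0, p5:0, p6:0)

Incidence matrix C (rows=places, cols=transitions):
        α    β    γ
   p0   0   -3    0
   p1   2    0    0
   p2   0   -3    4
   p3  -4    0   -4
   p4  -2    0    0
   p5   0    0   -4
   p6   0    3    0

Candidate y = [1, -2, -1, -1, 0, 0, 0]; check y·C column-wise:
  col α: 1·0 + -2·2 + -1·0 + -1·-4 + 0·-2 = 0
  col β: 1·-3 + -2·0 + -1·-3 + -1·0 + 0·3 = 0
  col γ: 1·0 + -2·0 + -1·4 + -1·-4 + 0·-4 = 0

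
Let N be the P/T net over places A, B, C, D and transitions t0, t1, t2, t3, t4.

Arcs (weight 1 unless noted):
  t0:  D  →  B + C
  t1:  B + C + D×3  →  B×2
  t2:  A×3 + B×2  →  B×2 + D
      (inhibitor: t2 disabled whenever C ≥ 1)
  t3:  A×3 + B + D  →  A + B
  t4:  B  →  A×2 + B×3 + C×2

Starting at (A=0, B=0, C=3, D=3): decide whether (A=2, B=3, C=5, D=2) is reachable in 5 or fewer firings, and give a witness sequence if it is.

depth 0: 1 marking
depth 1: 2 markings reached so far
depth 2: 4 markings reached so far
depth 3: 7 markings reached so far
depth 4: 11 markings reached so far
depth 5: 16 markings reached so far
target is not among the 16 markings reachable within 5 steps

NO — not reachable within 5 firings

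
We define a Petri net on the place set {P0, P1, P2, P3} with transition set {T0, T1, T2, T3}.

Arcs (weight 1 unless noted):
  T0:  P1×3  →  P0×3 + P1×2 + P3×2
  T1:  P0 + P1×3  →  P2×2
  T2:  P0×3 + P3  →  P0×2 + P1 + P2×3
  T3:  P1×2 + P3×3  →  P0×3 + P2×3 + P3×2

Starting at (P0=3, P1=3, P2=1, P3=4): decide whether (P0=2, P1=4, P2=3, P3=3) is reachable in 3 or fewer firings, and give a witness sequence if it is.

NO — not reachable within 3 firings

depth 0: 1 marking
depth 1: 5 markings reached so far
depth 2: 9 markings reached so far
depth 3: 14 markings reached so far
target is not among the 14 markings reachable within 3 steps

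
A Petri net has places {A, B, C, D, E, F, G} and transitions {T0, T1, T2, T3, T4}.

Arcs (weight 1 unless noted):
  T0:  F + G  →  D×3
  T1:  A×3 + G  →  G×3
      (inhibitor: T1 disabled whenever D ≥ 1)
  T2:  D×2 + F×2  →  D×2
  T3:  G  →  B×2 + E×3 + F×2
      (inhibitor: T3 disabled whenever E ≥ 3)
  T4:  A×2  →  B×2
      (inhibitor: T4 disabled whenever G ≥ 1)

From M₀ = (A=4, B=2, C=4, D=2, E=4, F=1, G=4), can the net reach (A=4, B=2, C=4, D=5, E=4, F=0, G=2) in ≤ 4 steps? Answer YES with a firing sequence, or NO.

depth 0: 1 marking
depth 1: 2 markings reached so far
depth 2: 2 markings reached so far
(frontier empty at depth 2; search complete)
target is not among the 2 markings reachable within 4 steps

NO — not reachable within 4 firings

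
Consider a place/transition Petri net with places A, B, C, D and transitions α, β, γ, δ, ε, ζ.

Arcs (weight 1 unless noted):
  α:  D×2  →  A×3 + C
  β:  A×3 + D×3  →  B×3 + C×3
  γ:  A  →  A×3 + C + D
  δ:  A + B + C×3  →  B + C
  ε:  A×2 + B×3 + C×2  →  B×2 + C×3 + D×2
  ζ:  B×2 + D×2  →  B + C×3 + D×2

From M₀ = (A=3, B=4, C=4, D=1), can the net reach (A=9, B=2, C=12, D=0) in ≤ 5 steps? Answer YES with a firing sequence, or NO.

depth 0: 1 marking
depth 1: 4 markings reached so far
depth 2: 12 markings reached so far
depth 3: 33 markings reached so far
depth 4: 74 markings reached so far
depth 5: 140 markings reached so far
target is not among the 140 markings reachable within 5 steps

NO — not reachable within 5 firings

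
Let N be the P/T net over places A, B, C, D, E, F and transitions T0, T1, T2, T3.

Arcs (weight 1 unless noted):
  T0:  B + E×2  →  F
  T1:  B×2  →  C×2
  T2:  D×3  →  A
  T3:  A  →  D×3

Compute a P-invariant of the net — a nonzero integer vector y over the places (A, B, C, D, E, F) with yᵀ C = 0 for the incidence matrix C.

Incidence matrix C (rows=places, cols=transitions):
       T0   T1   T2   T3
    A   0    0    1   -1
    B  -1   -2    0    0
    C   0    2    0    0
    D   0    0   -3    3
    E  -2    0    0    0
    F   1    0    0    0

Candidate y = [3, 0, 0, 1, 0, 0]; check y·C column-wise:
  col T0: 3·0 + 0·-1 + 1·0 + 0·-2 + 0·1 = 0
  col T1: 3·0 + 0·-2 + 0·2 + 1·0 = 0
  col T2: 3·1 + 1·-3 = 0
  col T3: 3·-1 + 1·3 = 0

y = (A:3, B:0, C:0, D:1, E:0, F:0)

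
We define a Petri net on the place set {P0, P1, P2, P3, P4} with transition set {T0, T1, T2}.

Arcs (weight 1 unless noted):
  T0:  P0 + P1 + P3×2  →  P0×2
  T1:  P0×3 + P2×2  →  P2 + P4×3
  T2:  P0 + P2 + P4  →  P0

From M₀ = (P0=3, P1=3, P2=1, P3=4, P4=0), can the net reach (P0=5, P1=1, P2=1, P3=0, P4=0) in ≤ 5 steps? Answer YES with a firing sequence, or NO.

YES — reachable via ⟨T0, T0⟩ (2 firings)

step 1: fire T0:  (P0=3, P1=3, P2=1, P3=4, P4=0) → (P0=4, P1=2, P2=1, P3=2, P4=0)
step 2: fire T0:  (P0=4, P1=2, P2=1, P3=2, P4=0) → (P0=5, P1=1, P2=1, P3=0, P4=0)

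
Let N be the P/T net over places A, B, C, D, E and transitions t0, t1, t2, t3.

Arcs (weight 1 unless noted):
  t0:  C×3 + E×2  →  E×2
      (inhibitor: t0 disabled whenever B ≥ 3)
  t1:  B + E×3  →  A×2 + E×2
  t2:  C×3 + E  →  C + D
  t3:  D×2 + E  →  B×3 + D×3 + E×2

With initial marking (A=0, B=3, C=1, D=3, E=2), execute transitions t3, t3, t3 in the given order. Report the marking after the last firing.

step 1: fire t3:  (A=0, B=3, C=1, D=3, E=2) → (A=0, B=6, C=1, D=4, E=3)
step 2: fire t3:  (A=0, B=6, C=1, D=4, E=3) → (A=0, B=9, C=1, D=5, E=4)
step 3: fire t3:  (A=0, B=9, C=1, D=5, E=4) → (A=0, B=12, C=1, D=6, E=5)

(A=0, B=12, C=1, D=6, E=5)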